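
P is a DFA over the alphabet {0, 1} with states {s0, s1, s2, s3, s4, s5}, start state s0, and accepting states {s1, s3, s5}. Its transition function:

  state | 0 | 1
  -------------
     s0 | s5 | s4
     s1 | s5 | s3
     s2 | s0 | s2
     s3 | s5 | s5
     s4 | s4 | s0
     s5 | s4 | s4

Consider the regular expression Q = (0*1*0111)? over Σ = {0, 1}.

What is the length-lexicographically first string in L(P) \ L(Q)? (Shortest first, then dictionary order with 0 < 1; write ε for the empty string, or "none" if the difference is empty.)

0

The string 0 is accepted by P but not by Q.
No shorter string lies in the difference, and 0 is the lexicographically first length-1 string in L(P) \ L(Q).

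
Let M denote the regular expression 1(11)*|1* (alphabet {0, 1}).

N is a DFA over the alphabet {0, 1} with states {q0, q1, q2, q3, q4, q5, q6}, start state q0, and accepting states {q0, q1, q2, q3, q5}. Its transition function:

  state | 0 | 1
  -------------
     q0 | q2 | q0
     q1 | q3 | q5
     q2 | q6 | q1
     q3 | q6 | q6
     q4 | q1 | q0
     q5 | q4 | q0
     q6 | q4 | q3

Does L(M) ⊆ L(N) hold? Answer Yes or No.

Yes

Converting the expression M to a DFA (subset construction, then merging equivalent states) gives the minimal DFA with states {m0, m1}, start state m0, accepting states {m0} and transitions m0: 0→m1, 1→m0; m1: 0→m1, 1→m1.
Exploring the product automaton M × N from the start pair (m0, q0), following both machines on each input symbol, reaches 8 state pairs: (m0, q0), (m1, q2), (m1, q6), (m1, q1), (m1, q4), (m1, q3), (m1, q5), (m1, q0).
M accepts in {m0} and N accepts in {q0, q1, q2, q3, q5}. The reachable pairs whose M-component is accepting are (m0, q0); in each of them the N-component is accepting too, so the product for L(M) \ L(N) (M-component accepting, N-component rejecting) has no reachable accepting pair and the difference is empty.
Hence every string in L(M) is also in L(N).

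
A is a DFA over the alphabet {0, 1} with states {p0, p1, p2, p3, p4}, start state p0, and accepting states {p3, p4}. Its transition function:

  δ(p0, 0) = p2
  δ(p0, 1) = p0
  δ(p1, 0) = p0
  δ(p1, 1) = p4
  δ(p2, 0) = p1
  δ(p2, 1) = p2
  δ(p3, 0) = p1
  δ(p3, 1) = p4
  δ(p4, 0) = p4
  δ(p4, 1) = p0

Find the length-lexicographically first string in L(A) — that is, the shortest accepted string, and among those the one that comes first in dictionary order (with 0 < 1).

A breadth-first search from p0 reaches an accepting state first via the path p0 → p2 → p1 → p4 on input 001.
No string of length < 3 is accepted (BFS exhausts all shorter strings without reaching an accepting state), and 001 is the lexicographically least accepting string of length 3.

001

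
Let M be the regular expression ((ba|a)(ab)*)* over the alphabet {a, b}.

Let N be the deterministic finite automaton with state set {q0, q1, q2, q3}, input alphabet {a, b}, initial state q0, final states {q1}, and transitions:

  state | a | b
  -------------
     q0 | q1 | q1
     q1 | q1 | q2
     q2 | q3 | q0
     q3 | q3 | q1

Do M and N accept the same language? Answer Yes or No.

No

The empty string ε is accepted by M but rejected by N.
So L(M) ≠ L(N).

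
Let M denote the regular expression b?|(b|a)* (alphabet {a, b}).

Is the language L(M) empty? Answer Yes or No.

No

The empty string ε matches the expression, so it belongs to L(M).
Since L(M) contains at least one string, it is not empty.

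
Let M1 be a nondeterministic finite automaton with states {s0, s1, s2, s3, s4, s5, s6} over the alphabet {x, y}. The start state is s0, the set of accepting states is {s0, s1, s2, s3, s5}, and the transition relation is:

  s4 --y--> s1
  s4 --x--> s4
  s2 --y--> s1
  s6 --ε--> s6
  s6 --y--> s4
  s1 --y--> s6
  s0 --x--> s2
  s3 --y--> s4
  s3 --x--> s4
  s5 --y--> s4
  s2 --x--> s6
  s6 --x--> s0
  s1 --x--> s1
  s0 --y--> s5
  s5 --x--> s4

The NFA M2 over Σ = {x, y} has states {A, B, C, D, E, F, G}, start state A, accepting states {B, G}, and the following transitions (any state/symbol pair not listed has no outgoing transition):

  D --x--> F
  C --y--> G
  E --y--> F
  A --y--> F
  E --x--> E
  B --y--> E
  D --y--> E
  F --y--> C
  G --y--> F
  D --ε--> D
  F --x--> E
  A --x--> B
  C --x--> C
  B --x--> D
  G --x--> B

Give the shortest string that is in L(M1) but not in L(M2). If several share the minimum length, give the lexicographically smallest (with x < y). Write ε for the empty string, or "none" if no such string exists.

The empty string ε is accepted by M1 but not by M2.
Since ε is the unique shortest string, it is the required witness.

ε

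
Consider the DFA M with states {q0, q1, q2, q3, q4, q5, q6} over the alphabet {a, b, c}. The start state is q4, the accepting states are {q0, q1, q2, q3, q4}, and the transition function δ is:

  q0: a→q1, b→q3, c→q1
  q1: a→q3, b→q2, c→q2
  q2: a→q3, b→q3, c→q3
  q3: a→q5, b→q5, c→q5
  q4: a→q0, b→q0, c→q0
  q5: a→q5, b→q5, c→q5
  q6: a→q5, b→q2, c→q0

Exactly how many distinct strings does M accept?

The useful subgraph on states {q0, q1, q2, q3, q4} is acyclic, so L(M) is finite; the longest accepting path visits 5 useful states, giving maximum string length 4.
Counting accepting paths from q4 by length: 1 of length 0, 3 of length 1, 9 of length 2, 18 of length 3, 36 of length 4. Total 67.

67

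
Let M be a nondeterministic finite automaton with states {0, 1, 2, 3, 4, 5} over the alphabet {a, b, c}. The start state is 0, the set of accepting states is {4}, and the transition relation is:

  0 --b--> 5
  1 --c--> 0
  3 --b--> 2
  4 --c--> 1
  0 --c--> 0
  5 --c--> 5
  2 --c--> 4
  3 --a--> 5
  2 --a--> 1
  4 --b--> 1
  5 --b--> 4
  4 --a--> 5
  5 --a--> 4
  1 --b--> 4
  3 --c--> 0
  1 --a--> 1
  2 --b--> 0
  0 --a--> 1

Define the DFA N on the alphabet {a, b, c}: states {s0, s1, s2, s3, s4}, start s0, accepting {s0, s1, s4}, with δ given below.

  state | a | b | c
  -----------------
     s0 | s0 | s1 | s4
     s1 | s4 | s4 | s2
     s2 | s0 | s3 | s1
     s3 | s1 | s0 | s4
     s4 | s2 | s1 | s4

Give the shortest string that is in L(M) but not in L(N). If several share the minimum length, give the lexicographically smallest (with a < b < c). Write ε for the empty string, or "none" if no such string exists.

bcb

The string bcb is accepted by M but not by N.
No shorter string lies in the difference, and bcb is the lexicographically first length-3 string in L(M) \ L(N).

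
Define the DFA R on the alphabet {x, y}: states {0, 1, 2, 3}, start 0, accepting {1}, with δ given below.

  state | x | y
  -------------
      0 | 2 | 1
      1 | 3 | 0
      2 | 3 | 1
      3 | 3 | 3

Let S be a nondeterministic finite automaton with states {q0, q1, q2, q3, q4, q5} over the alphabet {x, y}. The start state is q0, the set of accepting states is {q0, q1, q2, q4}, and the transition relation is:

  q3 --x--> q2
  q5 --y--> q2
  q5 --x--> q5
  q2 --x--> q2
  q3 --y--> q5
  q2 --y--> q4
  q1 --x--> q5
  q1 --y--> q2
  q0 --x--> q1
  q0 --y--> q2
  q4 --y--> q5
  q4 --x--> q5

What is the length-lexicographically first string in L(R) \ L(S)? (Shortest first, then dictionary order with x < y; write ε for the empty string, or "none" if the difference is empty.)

yyy

The string yyy is accepted by R but not by S.
No shorter string lies in the difference, and yyy is the lexicographically first length-3 string in L(R) \ L(S).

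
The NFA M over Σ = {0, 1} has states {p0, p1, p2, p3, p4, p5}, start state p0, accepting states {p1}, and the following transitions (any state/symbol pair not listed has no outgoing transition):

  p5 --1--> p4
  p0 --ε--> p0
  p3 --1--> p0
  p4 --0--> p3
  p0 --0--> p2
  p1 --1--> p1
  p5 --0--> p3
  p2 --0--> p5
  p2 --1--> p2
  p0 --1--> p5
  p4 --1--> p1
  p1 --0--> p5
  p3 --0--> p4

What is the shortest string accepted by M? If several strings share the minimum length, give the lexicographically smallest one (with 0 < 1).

A breadth-first search from p0 reaches an accepting state first via the path p0 → p5 → p4 → p1 on input 111.
No string of length < 3 is accepted (BFS exhausts all shorter strings without reaching an accepting state), and 111 is the lexicographically least accepting string of length 3.

111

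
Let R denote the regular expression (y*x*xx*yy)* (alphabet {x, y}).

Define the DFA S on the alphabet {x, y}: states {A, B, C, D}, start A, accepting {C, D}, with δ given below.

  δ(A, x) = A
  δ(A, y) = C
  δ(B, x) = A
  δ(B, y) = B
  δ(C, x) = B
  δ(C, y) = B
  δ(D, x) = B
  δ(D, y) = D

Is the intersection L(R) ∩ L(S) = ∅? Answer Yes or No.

Converting the expression R to a DFA (subset construction, then merging equivalent states) gives the minimal DFA with states {r0, r1, r2, r3, r4}, start state r0, accepting states {r0} and transitions r0: x→r1, y→r2; r1: x→r1, y→r3; r2: x→r1, y→r2; r3: x→r4, y→r0; r4: x→r4, y→r4.
Exploring the product automaton R × S from the start pair (r0, A), following both machines on each input symbol, reaches 11 state pairs: (r0, A), (r1, A), (r2, C), (r3, C), (r1, B), (r2, B), (r4, B), (r0, B), (r3, B), (r4, A), (r4, C).
R accepts in {r0} and S accepts in {C, D}; no reachable pair has both components accepting, so no string drives both machines to acceptance simultaneously and L(R) ∩ L(S) = ∅.
So no string is accepted by both, and the intersection is empty.

Yes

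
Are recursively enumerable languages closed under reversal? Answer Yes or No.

Yes

Reverse the input and run the recogniser for L on it; this accepts exactly Lᴿ.
So the recursively enumerable languages are closed under reversal.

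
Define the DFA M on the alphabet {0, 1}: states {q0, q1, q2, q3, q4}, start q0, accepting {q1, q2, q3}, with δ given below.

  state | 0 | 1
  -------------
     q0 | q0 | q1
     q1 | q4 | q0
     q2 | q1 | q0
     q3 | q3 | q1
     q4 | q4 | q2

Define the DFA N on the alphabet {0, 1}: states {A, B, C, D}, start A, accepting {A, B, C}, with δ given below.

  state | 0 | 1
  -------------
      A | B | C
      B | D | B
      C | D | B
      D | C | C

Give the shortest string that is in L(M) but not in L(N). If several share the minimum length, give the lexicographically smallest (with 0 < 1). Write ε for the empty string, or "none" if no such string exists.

1010

The string 1010 is accepted by M but not by N.
No shorter string lies in the difference, and 1010 is the lexicographically first length-4 string in L(M) \ L(N).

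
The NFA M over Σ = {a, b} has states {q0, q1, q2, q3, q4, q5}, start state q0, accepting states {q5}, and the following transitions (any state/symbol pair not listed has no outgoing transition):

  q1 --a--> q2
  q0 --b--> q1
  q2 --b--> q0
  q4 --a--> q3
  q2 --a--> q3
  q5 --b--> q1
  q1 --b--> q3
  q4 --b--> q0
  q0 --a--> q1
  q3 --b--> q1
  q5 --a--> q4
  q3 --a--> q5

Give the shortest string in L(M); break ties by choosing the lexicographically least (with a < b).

A breadth-first search from q0 reaches an accepting state first via the path q0 → q1 → q3 → q5 on input aba.
No string of length < 3 is accepted (BFS exhausts all shorter strings without reaching an accepting state), and aba is the lexicographically least accepting string of length 3.

aba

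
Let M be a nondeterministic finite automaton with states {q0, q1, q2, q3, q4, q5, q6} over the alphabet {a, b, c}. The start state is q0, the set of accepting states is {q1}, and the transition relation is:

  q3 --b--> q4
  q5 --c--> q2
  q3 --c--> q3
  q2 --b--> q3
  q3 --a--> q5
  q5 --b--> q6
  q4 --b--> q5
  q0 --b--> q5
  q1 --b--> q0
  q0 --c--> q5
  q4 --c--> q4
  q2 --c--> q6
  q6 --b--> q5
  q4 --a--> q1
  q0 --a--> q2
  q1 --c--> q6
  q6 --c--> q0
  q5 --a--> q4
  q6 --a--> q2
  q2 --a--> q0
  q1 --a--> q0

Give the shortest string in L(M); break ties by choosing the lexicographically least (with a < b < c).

A breadth-first search from q0 reaches an accepting state first via the path q0 → q5 → q4 → q1 on input baa.
No string of length < 3 is accepted (BFS exhausts all shorter strings without reaching an accepting state), and baa is the lexicographically least accepting string of length 3.

baa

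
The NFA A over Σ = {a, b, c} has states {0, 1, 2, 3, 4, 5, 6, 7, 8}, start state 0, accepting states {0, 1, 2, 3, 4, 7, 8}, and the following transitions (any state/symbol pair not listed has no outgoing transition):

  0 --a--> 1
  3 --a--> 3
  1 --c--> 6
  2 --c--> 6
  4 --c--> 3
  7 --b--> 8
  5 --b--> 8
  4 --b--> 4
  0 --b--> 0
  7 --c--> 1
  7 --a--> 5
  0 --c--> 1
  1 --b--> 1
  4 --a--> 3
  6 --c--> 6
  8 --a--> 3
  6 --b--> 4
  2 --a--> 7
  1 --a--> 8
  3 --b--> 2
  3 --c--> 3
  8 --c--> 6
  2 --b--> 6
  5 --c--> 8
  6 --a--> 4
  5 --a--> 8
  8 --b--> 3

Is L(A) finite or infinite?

infinite

State 0 is reachable from the start and can reach an accepting state, and it lies on the cycle 0 → 0.
Traversing that cycle any number of times yields accepted strings of unbounded length, so the language is infinite.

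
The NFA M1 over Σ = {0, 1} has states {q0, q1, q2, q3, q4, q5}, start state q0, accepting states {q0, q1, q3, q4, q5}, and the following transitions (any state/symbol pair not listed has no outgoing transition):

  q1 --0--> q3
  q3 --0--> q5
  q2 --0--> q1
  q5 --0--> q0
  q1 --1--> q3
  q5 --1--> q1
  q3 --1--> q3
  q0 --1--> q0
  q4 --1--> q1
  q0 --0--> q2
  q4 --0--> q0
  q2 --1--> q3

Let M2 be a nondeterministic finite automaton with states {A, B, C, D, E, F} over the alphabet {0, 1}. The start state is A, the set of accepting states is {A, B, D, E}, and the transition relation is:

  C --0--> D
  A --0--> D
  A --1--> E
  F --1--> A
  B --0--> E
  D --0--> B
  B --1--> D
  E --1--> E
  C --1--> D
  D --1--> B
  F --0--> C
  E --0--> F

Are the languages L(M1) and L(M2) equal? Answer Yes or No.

The string 100 is accepted by M1 but rejected by M2.
So L(M1) ≠ L(M2).

No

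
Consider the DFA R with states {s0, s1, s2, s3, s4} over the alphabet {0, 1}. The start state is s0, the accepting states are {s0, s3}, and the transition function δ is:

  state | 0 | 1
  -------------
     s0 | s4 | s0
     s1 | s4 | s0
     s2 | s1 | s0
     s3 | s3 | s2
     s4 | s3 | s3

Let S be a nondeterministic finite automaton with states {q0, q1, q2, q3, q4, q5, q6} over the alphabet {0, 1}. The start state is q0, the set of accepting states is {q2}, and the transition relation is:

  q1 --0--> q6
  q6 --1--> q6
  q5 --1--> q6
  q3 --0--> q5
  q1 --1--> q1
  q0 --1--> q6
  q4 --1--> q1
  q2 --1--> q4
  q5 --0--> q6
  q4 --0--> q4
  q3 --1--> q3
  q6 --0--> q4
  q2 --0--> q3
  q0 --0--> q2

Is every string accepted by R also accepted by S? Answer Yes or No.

No

The empty string ε is in L(R) but not in L(S).
So L(R) ⊄ L(S).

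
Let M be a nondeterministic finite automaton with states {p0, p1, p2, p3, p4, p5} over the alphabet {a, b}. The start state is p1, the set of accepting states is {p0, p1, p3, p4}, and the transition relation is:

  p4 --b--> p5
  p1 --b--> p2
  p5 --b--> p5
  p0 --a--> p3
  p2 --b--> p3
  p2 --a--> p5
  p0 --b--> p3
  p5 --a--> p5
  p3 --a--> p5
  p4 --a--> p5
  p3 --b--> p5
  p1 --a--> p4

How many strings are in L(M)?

3

The useful subgraph on states {p1, p2, p3, p4} is acyclic, so L(M) is finite; the longest accepting path visits 3 useful states, giving maximum string length 2.
Counting accepting paths from p1 by length: 1 of length 0, 1 of length 1, 1 of length 2. Total 3.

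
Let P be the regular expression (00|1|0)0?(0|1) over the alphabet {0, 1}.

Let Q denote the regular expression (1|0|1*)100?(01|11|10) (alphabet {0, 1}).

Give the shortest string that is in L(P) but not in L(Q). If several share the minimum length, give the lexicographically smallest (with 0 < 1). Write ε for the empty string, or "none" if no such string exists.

The string 00 is accepted by P but not by Q.
No shorter string lies in the difference, and 00 is the lexicographically first length-2 string in L(P) \ L(Q).

00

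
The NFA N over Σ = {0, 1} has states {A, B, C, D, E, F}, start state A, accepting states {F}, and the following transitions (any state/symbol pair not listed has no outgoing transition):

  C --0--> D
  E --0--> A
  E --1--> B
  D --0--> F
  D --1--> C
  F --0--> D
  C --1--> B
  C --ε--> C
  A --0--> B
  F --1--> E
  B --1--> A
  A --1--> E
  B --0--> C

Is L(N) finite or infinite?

State A is reachable from the start and can reach an accepting state, and it lies on the cycle A → B → A.
Traversing that cycle any number of times yields accepted strings of unbounded length, so the language is infinite.

infinite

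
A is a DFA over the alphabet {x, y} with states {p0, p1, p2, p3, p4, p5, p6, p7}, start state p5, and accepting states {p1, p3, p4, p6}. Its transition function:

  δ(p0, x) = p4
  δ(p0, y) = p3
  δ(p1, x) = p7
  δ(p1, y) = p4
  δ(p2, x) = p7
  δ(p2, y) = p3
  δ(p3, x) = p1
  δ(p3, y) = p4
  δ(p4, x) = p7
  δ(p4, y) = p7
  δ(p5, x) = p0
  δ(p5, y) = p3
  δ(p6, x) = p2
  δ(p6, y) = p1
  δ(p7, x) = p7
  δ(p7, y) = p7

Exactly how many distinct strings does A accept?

9

The useful subgraph on states {p0, p1, p3, p4, p5} is acyclic, so L(A) is finite; the longest accepting path visits 5 useful states, giving maximum string length 4.
Counting accepting paths from p5 by length: 1 of length 1, 4 of length 2, 3 of length 3, 1 of length 4. Total 9.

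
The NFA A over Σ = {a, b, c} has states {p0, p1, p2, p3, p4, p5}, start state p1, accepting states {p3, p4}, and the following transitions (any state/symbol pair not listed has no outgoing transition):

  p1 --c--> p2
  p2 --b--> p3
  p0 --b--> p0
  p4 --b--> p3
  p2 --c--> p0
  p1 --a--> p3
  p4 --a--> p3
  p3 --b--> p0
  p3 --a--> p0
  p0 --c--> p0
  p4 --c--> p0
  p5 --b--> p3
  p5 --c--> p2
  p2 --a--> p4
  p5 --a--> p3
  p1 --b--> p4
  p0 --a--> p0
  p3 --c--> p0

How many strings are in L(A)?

8

The useful subgraph on states {p1, p2, p3, p4} is acyclic, so L(A) is finite; the longest accepting path visits 4 useful states, giving maximum string length 3.
Counting accepting paths from p1 by length: 2 of length 1, 4 of length 2, 2 of length 3. Total 8.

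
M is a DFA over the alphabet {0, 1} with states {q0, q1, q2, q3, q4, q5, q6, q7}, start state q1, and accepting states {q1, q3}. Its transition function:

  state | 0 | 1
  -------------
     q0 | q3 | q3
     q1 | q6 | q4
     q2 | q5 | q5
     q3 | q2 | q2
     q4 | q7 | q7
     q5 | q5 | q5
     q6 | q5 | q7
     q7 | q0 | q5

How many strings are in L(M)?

The useful subgraph on states {q0, q1, q3, q4, q6, q7} is acyclic, so L(M) is finite; the longest accepting path visits 5 useful states, giving maximum string length 4.
Counting accepting paths from q1 by length: 1 of length 0, 6 of length 4. Total 7.

7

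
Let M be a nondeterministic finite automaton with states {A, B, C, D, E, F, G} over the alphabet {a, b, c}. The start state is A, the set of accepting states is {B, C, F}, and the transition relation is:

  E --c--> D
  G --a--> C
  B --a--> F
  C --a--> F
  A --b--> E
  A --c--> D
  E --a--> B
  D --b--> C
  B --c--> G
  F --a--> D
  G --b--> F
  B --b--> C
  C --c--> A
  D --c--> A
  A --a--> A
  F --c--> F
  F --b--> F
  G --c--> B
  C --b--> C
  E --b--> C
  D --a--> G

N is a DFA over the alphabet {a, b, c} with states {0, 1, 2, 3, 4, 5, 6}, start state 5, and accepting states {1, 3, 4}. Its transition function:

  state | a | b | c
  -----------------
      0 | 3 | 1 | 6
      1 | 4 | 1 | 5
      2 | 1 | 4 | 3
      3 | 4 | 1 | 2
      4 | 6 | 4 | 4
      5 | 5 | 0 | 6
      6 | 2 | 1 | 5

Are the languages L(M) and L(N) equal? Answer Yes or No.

Exploring the product automaton M × N from the start pair (A, 5), following both machines on each input symbol, reaches 7 state pairs: (A, 5), (E, 0), (D, 6), (B, 3), (C, 1), (G, 2), (F, 4).
M accepts in {B, C, F} and N accepts in {1, 3, 4}. In every reachable pair the two components are either both accepting — (B, 3), (C, 1), (F, 4) — or both non-accepting, so no string is accepted by exactly one of the machines: L(M) \ L(N) and L(N) \ L(M) are both empty.
Hence every string is accepted by M iff it is accepted by N, and the two languages coincide.

Yes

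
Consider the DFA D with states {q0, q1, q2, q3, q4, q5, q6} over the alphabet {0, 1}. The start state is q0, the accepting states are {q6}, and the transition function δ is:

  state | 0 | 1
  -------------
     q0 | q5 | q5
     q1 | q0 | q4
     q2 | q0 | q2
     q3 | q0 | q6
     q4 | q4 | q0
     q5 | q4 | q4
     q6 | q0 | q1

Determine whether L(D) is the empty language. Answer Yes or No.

Yes

The states reachable from the start state are {q0, q4, q5}.
None of the accepting states {q6} is reachable, so no string is accepted and L(D) = ∅.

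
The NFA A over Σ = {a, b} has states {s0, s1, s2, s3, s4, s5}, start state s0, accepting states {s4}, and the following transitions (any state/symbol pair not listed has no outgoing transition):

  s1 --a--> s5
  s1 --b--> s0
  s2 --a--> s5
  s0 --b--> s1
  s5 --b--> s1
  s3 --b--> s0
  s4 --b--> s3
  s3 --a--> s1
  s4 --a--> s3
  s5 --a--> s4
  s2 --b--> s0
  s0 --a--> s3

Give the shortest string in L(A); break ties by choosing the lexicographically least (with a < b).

baa

A breadth-first search from s0 reaches an accepting state first via the path s0 → s1 → s5 → s4 on input baa.
No string of length < 3 is accepted (BFS exhausts all shorter strings without reaching an accepting state), and baa is the lexicographically least accepting string of length 3.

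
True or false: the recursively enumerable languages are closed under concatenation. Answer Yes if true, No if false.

Dovetail over all split points of the input and all step bounds t = 1, 2, …, simulating the recogniser for L₁ on the prefix and the recogniser for L₂ on the suffix for t steps; accept if for some split both accept.
So the recursively enumerable languages are closed under concatenation.

Yes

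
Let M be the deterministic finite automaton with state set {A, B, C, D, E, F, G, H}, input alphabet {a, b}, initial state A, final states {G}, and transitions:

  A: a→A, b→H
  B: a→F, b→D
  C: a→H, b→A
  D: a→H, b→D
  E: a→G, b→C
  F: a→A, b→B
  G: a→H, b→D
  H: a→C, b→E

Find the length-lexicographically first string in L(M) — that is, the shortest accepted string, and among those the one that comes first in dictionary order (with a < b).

bba

A breadth-first search from A reaches an accepting state first via the path A → H → E → G on input bba.
No string of length < 3 is accepted (BFS exhausts all shorter strings without reaching an accepting state), and bba is the lexicographically least accepting string of length 3.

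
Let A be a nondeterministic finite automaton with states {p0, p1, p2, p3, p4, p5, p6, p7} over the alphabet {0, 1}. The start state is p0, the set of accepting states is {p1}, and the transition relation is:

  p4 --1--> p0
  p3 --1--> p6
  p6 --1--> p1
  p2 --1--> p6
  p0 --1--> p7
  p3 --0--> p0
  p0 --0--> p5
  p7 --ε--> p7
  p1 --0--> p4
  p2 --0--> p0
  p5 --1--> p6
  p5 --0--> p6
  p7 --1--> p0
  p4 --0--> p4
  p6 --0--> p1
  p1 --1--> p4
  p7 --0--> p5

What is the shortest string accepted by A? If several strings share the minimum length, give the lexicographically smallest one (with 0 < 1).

000

A breadth-first search from p0 reaches an accepting state first via the path p0 → p5 → p6 → p1 on input 000.
No string of length < 3 is accepted (BFS exhausts all shorter strings without reaching an accepting state), and 000 is the lexicographically least accepting string of length 3.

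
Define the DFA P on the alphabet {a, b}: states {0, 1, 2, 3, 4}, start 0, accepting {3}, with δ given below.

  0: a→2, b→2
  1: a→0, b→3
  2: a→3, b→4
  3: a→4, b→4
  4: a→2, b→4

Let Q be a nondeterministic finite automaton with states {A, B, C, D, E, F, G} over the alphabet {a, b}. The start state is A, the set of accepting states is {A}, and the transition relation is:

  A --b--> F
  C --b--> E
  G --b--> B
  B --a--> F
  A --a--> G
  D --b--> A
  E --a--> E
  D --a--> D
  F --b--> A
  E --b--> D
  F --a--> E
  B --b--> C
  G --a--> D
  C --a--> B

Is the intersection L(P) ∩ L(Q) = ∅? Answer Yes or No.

Yes

Exploring the product automaton P × Q from the start pair (0, A), following both machines on each input symbol, reaches 15 state pairs: (0, A), (2, G), (2, F), (3, D), (4, B), (3, E), (4, A), (4, D), (4, C), (4, E), (4, F), (2, D), (2, B), (2, E), (3, F).
P accepts in {3} and Q accepts in {A}; no reachable pair has both components accepting, so no string drives both machines to acceptance simultaneously and L(P) ∩ L(Q) = ∅.
So no string is accepted by both, and the intersection is empty.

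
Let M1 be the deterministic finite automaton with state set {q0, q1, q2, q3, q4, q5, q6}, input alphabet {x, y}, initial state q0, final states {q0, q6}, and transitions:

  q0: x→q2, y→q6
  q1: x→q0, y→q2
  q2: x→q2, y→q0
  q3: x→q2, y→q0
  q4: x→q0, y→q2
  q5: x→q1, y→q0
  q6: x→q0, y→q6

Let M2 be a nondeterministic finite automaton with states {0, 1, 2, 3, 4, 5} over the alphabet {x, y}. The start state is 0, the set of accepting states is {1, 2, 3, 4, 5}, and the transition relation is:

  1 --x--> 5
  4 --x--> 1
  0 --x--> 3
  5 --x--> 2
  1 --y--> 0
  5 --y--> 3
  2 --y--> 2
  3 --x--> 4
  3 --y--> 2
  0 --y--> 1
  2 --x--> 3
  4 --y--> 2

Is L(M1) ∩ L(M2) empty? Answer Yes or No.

No

The string y is accepted by both M1 and M2.
Hence L(M1) ∩ L(M2) ≠ ∅.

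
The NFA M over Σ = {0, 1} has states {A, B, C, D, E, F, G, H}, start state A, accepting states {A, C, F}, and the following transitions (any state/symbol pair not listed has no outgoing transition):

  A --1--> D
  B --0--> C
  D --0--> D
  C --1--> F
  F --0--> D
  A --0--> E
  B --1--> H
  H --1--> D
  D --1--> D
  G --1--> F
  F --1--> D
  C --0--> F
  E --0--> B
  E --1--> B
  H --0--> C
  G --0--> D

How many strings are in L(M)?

13

The useful subgraph on states {A, B, C, E, F, H} is acyclic, so L(M) is finite; the longest accepting path visits 6 useful states, giving maximum string length 5.
Counting accepting paths from A by length: 1 of length 0, 2 of length 3, 6 of length 4, 4 of length 5. Total 13.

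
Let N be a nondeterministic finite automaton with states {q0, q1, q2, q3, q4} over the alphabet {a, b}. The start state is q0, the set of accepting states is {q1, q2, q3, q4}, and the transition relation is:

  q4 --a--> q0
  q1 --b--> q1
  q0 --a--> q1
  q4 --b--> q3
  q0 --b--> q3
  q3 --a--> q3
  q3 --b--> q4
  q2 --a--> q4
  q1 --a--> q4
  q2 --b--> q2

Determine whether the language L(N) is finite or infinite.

infinite

State q1 is reachable from the start and can reach an accepting state, and it lies on the cycle q1 → q1.
Traversing that cycle any number of times yields accepted strings of unbounded length, so the language is infinite.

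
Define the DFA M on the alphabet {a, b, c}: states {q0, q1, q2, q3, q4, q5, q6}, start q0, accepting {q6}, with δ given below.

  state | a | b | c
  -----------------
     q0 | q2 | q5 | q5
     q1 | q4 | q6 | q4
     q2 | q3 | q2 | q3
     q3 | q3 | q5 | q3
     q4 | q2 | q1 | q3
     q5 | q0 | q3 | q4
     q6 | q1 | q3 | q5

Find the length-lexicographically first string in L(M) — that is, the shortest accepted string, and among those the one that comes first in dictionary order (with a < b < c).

bcbb

A breadth-first search from q0 reaches an accepting state first via the path q0 → q5 → q4 → q1 → q6 on input bcbb.
No string of length < 4 is accepted (BFS exhausts all shorter strings without reaching an accepting state), and bcbb is the lexicographically least accepting string of length 4.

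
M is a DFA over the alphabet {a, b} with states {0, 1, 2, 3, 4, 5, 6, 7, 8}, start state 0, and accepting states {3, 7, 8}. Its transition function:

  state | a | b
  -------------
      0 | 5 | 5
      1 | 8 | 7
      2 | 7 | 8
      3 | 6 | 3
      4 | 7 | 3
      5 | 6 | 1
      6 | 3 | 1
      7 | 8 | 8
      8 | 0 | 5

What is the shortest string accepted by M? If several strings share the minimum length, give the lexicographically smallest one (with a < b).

aaa

A breadth-first search from 0 reaches an accepting state first via the path 0 → 5 → 6 → 3 on input aaa.
No string of length < 3 is accepted (BFS exhausts all shorter strings without reaching an accepting state), and aaa is the lexicographically least accepting string of length 3.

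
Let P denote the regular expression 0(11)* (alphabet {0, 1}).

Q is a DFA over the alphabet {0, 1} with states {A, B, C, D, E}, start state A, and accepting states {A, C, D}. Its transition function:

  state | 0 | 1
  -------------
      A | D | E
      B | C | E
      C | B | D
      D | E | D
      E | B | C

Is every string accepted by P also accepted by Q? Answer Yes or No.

Yes

Converting the expression P to a DFA (subset construction, then merging equivalent states) gives the minimal DFA with states {p0, p1, p2, p3}, start state p0, accepting states {p1} and transitions p0: 0→p1, 1→p2; p1: 0→p2, 1→p3; p2: 0→p2, 1→p2; p3: 0→p2, 1→p1.
Exploring the product automaton P × Q from the start pair (p0, A), following both machines on each input symbol, reaches 7 state pairs: (p0, A), (p1, D), (p2, E), (p3, D), (p2, B), (p2, C), (p2, D).
P accepts in {p1} and Q accepts in {A, C, D}. The reachable pairs whose P-component is accepting are (p1, D); in each of them the Q-component is accepting too, so the product for L(P) \ L(Q) (P-component accepting, Q-component rejecting) has no reachable accepting pair and the difference is empty.
Hence every string in L(P) is also in L(Q).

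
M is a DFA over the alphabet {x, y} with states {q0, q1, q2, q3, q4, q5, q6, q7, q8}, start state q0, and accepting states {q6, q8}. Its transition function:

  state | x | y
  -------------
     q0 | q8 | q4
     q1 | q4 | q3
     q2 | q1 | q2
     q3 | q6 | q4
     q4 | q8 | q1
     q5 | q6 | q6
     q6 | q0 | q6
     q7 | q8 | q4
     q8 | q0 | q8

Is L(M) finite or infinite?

infinite

State q0 is reachable from the start and can reach an accepting state, and it lies on the cycle q0 → q8 → q0.
Traversing that cycle any number of times yields accepted strings of unbounded length, so the language is infinite.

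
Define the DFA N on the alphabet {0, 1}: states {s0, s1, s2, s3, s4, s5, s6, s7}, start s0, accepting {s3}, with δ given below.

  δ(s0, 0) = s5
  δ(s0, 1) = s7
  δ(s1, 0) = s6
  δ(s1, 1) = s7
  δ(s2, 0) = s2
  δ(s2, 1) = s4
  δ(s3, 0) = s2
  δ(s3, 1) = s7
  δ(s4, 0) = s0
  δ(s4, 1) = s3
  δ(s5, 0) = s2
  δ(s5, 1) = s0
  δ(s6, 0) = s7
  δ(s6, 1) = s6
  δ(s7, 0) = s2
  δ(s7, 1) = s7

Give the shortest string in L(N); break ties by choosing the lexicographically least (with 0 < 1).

A breadth-first search from s0 reaches an accepting state first via the path s0 → s5 → s2 → s4 → s3 on input 0011.
No string of length < 4 is accepted (BFS exhausts all shorter strings without reaching an accepting state), and 0011 is the lexicographically least accepting string of length 4.

0011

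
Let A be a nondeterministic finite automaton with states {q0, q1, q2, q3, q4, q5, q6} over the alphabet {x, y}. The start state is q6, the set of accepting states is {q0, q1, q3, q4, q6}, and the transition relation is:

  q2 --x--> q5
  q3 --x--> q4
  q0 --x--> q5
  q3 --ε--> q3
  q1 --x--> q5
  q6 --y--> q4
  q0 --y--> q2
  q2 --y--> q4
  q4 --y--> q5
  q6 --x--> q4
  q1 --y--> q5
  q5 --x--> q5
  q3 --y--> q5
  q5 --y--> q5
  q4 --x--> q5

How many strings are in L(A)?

The useful subgraph on states {q4, q6} is acyclic, so L(A) is finite; the longest accepting path visits 2 useful states, giving maximum string length 1.
Counting accepting paths from q6 by length: 1 of length 0, 2 of length 1. Total 3.

3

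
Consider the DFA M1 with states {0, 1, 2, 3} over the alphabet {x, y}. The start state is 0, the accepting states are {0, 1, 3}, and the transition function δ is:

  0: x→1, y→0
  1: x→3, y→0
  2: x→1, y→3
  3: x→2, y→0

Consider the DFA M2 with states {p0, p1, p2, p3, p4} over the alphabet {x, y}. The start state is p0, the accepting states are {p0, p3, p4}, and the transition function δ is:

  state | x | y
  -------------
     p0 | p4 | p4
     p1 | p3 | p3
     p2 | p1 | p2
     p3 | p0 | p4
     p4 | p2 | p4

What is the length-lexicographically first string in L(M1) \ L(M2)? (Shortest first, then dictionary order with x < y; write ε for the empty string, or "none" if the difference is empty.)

xx

The string xx is accepted by M1 but not by M2.
No shorter string lies in the difference, and xx is the lexicographically first length-2 string in L(M1) \ L(M2).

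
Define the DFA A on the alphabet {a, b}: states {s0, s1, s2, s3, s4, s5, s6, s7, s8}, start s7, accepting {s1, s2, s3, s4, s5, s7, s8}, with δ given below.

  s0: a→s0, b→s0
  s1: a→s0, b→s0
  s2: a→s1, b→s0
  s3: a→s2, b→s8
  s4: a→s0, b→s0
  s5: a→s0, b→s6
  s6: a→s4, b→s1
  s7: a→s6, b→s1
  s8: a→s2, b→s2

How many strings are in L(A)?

The useful subgraph on states {s1, s4, s6, s7} is acyclic, so L(A) is finite; the longest accepting path visits 3 useful states, giving maximum string length 2.
Counting accepting paths from s7 by length: 1 of length 0, 1 of length 1, 2 of length 2. Total 4.

4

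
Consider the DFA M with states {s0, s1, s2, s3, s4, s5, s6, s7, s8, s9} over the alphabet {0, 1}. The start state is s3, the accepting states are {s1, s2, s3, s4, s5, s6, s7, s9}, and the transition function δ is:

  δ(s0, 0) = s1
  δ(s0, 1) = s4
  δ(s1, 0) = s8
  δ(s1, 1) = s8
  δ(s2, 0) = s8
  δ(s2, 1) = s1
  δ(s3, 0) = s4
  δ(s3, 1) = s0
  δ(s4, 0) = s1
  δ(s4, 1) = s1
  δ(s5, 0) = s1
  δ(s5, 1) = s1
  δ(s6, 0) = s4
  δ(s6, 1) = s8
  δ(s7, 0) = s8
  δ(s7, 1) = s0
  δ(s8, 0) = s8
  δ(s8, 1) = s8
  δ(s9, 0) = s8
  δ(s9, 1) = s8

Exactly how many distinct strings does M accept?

8

The useful subgraph on states {s0, s1, s3, s4} is acyclic, so L(M) is finite; the longest accepting path visits 4 useful states, giving maximum string length 3.
Counting accepting paths from s3 by length: 1 of length 0, 1 of length 1, 4 of length 2, 2 of length 3. Total 8.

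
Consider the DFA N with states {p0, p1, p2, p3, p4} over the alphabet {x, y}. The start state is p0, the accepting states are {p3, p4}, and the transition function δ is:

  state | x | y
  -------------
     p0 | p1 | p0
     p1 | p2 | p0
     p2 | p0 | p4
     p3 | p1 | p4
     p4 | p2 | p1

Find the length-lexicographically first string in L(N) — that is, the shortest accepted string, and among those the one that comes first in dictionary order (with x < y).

A breadth-first search from p0 reaches an accepting state first via the path p0 → p1 → p2 → p4 on input xxy.
No string of length < 3 is accepted (BFS exhausts all shorter strings without reaching an accepting state), and xxy is the lexicographically least accepting string of length 3.

xxy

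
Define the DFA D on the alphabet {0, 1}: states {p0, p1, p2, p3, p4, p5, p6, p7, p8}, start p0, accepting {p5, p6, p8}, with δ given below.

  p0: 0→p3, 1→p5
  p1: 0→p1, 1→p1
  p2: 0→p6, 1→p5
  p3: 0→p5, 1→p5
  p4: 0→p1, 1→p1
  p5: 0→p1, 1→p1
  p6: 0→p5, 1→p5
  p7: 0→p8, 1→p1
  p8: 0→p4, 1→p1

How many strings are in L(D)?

The useful subgraph on states {p0, p3, p5} is acyclic, so L(D) is finite; the longest accepting path visits 3 useful states, giving maximum string length 2.
Counting accepting paths from p0 by length: 1 of length 1, 2 of length 2. Total 3.

3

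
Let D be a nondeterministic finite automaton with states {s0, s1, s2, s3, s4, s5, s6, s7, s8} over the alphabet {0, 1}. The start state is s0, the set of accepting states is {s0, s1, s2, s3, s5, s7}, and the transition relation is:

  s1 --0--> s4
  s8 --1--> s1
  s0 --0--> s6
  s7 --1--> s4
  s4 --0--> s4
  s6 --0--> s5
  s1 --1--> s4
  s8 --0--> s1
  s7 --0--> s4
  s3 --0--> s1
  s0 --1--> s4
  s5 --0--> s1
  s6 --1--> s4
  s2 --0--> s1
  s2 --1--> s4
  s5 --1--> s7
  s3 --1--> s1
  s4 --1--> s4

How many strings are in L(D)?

The useful subgraph on states {s0, s1, s5, s6, s7} is acyclic, so L(D) is finite; the longest accepting path visits 4 useful states, giving maximum string length 3.
Counting accepting paths from s0 by length: 1 of length 0, 1 of length 2, 2 of length 3. Total 4.

4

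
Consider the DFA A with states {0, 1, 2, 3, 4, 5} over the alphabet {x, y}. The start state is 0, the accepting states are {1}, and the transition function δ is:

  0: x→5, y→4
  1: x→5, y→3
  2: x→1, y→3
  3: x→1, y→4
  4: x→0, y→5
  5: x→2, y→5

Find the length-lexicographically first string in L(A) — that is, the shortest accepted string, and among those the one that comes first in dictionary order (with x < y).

A breadth-first search from 0 reaches an accepting state first via the path 0 → 5 → 2 → 1 on input xxx.
No string of length < 3 is accepted (BFS exhausts all shorter strings without reaching an accepting state), and xxx is the lexicographically least accepting string of length 3.

xxx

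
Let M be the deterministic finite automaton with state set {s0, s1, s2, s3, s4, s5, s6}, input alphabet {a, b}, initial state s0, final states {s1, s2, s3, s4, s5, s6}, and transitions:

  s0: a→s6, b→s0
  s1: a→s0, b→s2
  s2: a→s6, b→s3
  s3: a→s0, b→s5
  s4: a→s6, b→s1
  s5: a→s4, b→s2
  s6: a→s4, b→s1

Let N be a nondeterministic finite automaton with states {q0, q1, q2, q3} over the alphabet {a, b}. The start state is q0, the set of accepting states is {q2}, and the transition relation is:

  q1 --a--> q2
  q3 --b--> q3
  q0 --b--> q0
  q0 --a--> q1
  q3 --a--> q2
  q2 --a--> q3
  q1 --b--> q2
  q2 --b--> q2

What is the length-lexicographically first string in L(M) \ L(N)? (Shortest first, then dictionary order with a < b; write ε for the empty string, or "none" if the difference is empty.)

a

The string a is accepted by M but not by N.
No shorter string lies in the difference, and a is the lexicographically first length-1 string in L(M) \ L(N).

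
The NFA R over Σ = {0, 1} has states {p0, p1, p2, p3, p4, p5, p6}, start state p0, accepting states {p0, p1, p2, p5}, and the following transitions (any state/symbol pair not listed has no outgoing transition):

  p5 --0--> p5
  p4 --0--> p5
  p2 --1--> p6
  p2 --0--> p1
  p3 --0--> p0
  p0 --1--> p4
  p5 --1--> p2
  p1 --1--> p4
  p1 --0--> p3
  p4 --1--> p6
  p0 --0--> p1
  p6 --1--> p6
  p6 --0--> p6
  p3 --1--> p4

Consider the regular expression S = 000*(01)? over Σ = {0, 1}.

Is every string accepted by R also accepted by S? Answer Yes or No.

No

The empty string ε is in L(R) but not in L(S).
So L(R) ⊄ L(S).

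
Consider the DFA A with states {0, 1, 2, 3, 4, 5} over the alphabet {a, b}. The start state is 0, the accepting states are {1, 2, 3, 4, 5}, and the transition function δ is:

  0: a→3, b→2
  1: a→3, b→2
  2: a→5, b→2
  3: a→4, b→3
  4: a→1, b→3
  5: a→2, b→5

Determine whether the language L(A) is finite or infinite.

State 2 is reachable from the start and can reach an accepting state, and it lies on the cycle 2 → 2.
Traversing that cycle any number of times yields accepted strings of unbounded length, so the language is infinite.

infinite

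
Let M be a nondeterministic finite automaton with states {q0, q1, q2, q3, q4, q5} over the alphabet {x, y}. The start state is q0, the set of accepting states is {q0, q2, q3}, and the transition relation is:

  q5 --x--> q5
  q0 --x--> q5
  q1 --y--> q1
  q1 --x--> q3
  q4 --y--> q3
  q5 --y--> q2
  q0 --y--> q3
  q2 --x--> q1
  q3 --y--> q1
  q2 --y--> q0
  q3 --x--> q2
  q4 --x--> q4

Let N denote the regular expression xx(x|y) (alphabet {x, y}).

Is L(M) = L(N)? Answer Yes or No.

No

The empty string ε is accepted by M but rejected by N.
So L(M) ≠ L(N).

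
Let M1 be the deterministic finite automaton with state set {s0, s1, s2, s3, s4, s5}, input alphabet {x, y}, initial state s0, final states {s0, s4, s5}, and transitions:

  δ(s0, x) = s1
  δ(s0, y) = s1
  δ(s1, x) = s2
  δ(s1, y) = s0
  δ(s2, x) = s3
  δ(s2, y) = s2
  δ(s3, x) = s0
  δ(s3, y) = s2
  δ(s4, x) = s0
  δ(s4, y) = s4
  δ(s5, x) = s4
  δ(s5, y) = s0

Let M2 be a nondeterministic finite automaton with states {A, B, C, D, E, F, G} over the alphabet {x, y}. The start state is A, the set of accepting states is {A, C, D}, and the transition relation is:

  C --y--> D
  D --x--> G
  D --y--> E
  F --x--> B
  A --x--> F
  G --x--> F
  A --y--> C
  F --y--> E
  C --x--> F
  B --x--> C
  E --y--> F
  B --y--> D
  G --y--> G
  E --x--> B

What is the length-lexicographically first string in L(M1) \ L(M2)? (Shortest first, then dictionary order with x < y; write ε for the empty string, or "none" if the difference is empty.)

xy

The string xy is accepted by M1 but not by M2.
No shorter string lies in the difference, and xy is the lexicographically first length-2 string in L(M1) \ L(M2).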